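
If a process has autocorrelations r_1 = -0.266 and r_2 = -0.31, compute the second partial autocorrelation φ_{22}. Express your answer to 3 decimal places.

-0.410

φ_{22} = (r_2 − r_1²) / (1 − r_1²)
r_1² = (-0.266)² = 0.070756
Numerator = -0.31 − 0.0708 = -0.3808; denominator = 1 − 0.0708 = 0.9292
φ_{22} = -0.3808 / 0.9292 = -0.410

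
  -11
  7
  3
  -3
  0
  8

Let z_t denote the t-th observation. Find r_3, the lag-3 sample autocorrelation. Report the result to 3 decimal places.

Mean z̄ = (-11 + 7 + 3 − 3 + 0 + 8)/6 = 0.6667
Deviations from mean: -11.6667, 6.3333, 2.3333, -3.6667, -0.6667, 7.3333
Σ(z_t−z̄)(z_{t+3}−z̄) = (42.7778) + (-4.2222) + (17.1111) = 55.6667
Denominator Σ(z_t−z̄)² = 249.3333
r_3 = 55.6667 / 249.3333 = 0.223

0.223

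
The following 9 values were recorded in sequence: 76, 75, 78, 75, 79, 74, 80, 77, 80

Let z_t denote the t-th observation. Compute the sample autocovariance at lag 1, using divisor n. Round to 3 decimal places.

Mean z̄ = (76 + 75 + 78 + 75 + 79 + 74 + 80 + 77 + 80)/9 = 77.1111
Σ_{t=1}^{8}(z_t−z̄)(z_{t+1}−z̄) = -20.9012
γ_1 = -20.9012 / 9 = -2.322

-2.322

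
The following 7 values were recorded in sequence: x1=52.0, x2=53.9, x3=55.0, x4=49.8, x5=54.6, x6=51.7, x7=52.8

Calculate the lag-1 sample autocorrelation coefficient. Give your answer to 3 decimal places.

Mean x̄ = (52.0 + 53.9 + 55.0 + 49.8 + 54.6 + 51.7 + 52.8)/7 = 52.8286
Numerator Σ_{t=1}^{6}(x_t−x̄)(x_{t+1}−x̄) = -12.4694
Denominator Σ(x_t−x̄)² = 20.1343
r_1 = -12.4694 / 20.1343 = -0.619

-0.619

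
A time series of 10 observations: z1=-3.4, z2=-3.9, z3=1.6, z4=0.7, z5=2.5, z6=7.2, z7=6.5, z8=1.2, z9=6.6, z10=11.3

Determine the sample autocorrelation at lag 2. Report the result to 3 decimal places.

0.020

Mean z̄ = (-3.4 − 3.9 + 1.6 + 0.7 + 2.5 + 7.2 + 6.5 + 1.2 + 6.6 + 11.3)/10 = 3.0300
Numerator Σ_{t=1}^{8}(z_t−z̄)(z_{t+2}−z̄) = 4.1672
Denominator Σ(z_t−z̄)² = 211.0410
r_2 = 4.1672 / 211.0410 = 0.020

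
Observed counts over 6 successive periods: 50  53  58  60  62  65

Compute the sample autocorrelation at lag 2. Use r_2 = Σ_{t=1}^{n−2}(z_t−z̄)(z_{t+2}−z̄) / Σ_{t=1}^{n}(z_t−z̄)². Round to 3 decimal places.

0.025

Mean z̄ = (50 + 53 + 58 + 60 + 62 + 65)/6 = 58.0000
Deviations from mean: -8.0000, -5.0000, 0.0000, 2.0000, 4.0000, 7.0000
Σ(z_t−z̄)(z_{t+2}−z̄) = (0.0000) + (-10.0000) + (0.0000) + (14.0000) = 4.0000
Denominator Σ(z_t−z̄)² = 158.0000
r_2 = 4.0000 / 158.0000 = 0.025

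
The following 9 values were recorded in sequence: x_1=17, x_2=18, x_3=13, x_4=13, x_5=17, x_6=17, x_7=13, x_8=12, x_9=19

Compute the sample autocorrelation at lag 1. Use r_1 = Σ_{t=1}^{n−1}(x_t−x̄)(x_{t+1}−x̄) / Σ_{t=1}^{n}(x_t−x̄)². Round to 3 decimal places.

-0.094

Mean x̄ = (17 + 18 + 13 + 13 + 17 + 17 + 13 + 12 + 19)/9 = 15.4444
Numerator Σ_{t=1}^{8}(x_t−x̄)(x_{t+1}−x̄) = -5.3086
Denominator Σ(x_t−x̄)² = 56.2222
r_1 = -5.3086 / 56.2222 = -0.094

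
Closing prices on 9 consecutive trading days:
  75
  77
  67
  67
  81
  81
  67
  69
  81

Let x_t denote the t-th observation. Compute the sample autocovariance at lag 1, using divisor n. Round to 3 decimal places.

Mean x̄ = (75 + 77 + 67 + 67 + 81 + 81 + 67 + 69 + 81)/9 = 73.8889
Σ_{t=1}^{8}(x_t−x̄)(x_{t+1}−x̄) = -19.0123
γ_1 = -19.0123 / 9 = -2.112

-2.112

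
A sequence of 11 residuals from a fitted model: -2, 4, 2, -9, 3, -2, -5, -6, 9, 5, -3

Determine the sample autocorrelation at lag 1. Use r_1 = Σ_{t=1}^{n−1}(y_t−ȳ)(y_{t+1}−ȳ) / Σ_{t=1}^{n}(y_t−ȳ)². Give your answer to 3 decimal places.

-0.119

Mean ȳ = (-2 + 4 + 2 − 9 + 3 − 2 − 5 − 6 + 9 + 5 − 3)/11 = -0.3636
Numerator Σ_{t=1}^{10}(y_t−ȳ)(y_{t+1}−ȳ) = -34.7686
Denominator Σ(y_t−ȳ)² = 292.5455
r_1 = -34.7686 / 292.5455 = -0.119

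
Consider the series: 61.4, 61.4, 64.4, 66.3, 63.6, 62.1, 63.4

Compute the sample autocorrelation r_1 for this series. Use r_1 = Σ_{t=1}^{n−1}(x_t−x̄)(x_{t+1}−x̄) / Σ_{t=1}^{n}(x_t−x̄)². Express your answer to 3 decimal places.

0.281

Mean x̄ = (61.4 + 61.4 + 64.4 + 66.3 + 63.6 + 62.1 + 63.4)/7 = 63.2286
Numerator Σ_{t=1}^{6}(x_t−x̄)(x_{t+1}−x̄) = 5.3278
Denominator Σ(x_t−x̄)² = 18.9343
r_1 = 5.3278 / 18.9343 = 0.281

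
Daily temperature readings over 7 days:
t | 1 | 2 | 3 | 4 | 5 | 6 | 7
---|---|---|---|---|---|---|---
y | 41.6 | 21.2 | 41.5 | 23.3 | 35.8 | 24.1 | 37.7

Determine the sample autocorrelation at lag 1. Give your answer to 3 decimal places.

Mean ȳ = (41.6 + 21.2 + 41.5 + 23.3 + 35.8 + 24.1 + 37.7)/7 = 32.1714
Σ(y_t−ȳ)(y_{t+1}−ȳ) = (-103.4449) + (-102.3478) + (-82.7578) + (-32.1906) + (-29.2878) + (-44.6235) = -394.6522
Denominator Σ(y_t−ȳ)² = 483.8743
r_1 = -394.6522 / 483.8743 = -0.816

-0.816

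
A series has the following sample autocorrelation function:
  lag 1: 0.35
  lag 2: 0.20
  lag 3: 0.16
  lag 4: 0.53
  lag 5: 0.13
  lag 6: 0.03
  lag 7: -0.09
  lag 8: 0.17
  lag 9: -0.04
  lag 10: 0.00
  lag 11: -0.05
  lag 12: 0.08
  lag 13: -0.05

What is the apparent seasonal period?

4

The largest autocorrelation is r_4 = 0.53; the remaining lags stay at or below 0.35. The elevated value at lag 1 (0.35), dropping to 0.20 at lag 2, reflects decaying short-term dependence rather than seasonality.
The dominant spike at lag 4 indicates a seasonal period of 4.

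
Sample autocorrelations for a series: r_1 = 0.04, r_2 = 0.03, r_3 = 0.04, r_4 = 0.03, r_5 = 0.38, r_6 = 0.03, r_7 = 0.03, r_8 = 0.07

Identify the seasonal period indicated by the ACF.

The largest autocorrelation is r_5 = 0.38; the remaining lags stay at or below 0.07.
The dominant spike at lag 5 indicates a seasonal period of 5.

5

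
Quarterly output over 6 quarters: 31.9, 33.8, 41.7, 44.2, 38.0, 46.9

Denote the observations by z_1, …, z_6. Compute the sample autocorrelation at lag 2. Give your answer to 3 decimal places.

Mean z̄ = (31.9 + 33.8 + 41.7 + 44.2 + 38.0 + 46.9)/6 = 39.4167
Deviations from mean: -7.5167, -5.6167, 2.2833, 4.7833, -1.4167, 7.4833
Σ(z_t−z̄)(z_{t+2}−z̄) = (-17.1631) + (-26.8664) + (-3.2347) + (35.7953) = -11.4689
Denominator Σ(z_t−z̄)² = 174.1483
r_2 = -11.4689 / 174.1483 = -0.066

-0.066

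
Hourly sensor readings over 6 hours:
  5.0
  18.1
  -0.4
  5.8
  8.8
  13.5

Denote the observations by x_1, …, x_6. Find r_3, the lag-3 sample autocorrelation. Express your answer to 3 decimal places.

-0.149

Mean x̄ = (5.0 + 18.1 − 0.4 + 5.8 + 8.8 + 13.5)/6 = 8.4667
Deviations from mean: -3.4667, 9.6333, -8.8667, -2.6667, 0.3333, 5.0333
Σ(x_t−x̄)(x_{t+3}−x̄) = (9.2444) + (3.2111) + (-44.6289) = -32.1733
Denominator Σ(x_t−x̄)² = 215.9933
r_3 = -32.1733 / 215.9933 = -0.149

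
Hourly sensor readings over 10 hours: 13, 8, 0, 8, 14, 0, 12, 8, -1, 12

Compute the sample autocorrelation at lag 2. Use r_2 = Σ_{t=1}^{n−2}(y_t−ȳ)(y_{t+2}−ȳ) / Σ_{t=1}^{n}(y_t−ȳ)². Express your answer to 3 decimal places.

Mean ȳ = (13 + 8 + 0 + 8 + 14 + 0 + 12 + 8 − 1 + 12)/10 = 7.4000
Numerator Σ_{t=1}^{8}(y_t−ȳ)(y_{t+2}−ȳ) = -104.3200
Denominator Σ(y_t−ȳ)² = 298.4000
r_2 = -104.3200 / 298.4000 = -0.350

-0.350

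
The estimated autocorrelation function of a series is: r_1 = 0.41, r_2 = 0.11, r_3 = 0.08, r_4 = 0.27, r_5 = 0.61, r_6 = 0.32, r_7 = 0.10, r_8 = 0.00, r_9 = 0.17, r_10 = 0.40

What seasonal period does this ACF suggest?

The largest autocorrelation is r_5 = 0.61; the remaining lags stay at or below 0.41. The elevated value at lag 1 (0.41), dropping to 0.11 at lag 2, reflects decaying short-term dependence rather than seasonality.
The dominant spike at lag 5 indicates a seasonal period of 5.

5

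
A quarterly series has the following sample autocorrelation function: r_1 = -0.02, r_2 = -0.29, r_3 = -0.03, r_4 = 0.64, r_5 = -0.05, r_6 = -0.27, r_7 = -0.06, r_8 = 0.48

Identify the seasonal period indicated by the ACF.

The largest autocorrelation is r_4 = 0.64, with a weaker echo at lag 8 (0.48); the remaining lags stay at or below -0.02.
The dominant spike at lag 4 indicates a seasonal period of 4.

4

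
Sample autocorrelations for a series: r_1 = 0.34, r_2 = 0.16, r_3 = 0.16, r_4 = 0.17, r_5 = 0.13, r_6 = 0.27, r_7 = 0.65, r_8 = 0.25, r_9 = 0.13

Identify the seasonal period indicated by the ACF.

7

The largest autocorrelation is r_7 = 0.65; the remaining lags stay at or below 0.34. The elevated value at lag 1 (0.34), dropping to 0.16 at lag 2, reflects decaying short-term dependence rather than seasonality.
The dominant spike at lag 7 indicates a seasonal period of 7.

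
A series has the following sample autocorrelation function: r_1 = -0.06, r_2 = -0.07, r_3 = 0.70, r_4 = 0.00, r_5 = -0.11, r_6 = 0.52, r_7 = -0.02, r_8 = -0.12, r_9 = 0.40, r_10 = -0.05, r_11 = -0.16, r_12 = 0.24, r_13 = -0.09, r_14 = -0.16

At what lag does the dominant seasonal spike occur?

3

The largest autocorrelation is r_3 = 0.70, with weaker echoes at lags 6 (0.52), 9 (0.40) and 12 (0.24); the remaining lags stay at or below 0.00.
The dominant spike at lag 3 indicates a seasonal period of 3.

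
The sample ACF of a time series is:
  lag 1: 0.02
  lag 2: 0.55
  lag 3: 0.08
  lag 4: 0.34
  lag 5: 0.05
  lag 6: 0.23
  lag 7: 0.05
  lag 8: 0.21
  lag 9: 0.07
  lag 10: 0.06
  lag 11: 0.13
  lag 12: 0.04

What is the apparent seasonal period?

2

The largest autocorrelation is r_2 = 0.55, with weaker echoes at lags 4 (0.34), 6 (0.23) and 8 (0.21); the remaining lags stay at or below 0.13.
The dominant spike at lag 2 indicates a seasonal period of 2.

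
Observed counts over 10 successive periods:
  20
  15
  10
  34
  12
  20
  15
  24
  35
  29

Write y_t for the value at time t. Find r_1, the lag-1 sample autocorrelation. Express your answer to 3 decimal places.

-0.050

Mean ȳ = (20 + 15 + 10 + 34 + 12 + 20 + 15 + 24 + 35 + 29)/10 = 21.4000
Numerator Σ_{t=1}^{9}(y_t−ȳ)(y_{t+1}−ȳ) = -35.9600
Denominator Σ(y_t−ȳ)² = 712.4000
r_1 = -35.9600 / 712.4000 = -0.050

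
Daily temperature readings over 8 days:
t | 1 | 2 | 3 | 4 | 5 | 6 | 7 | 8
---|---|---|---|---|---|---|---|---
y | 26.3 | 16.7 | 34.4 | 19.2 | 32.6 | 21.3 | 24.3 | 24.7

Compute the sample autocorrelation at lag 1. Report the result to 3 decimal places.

Mean ȳ = (26.3 + 16.7 + 34.4 + 19.2 + 32.6 + 21.3 + 24.3 + 24.7)/8 = 24.9375
Numerator Σ_{t=1}^{7}(y_t−ȳ)(y_{t+1}−ȳ) = -212.8277
Denominator Σ(y_t−ȳ)² = 264.5788
r_1 = -212.8277 / 264.5788 = -0.804

-0.804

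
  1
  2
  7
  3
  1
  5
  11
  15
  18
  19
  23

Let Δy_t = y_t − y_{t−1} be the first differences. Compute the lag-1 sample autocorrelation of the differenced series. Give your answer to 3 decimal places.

0.107

First differences Δy: 1, 5, -4, -2, 4, 6, 4, 3, 1, 4
Mean of differences = 2.2000
Numerator Σ(Δy_t−Δȳ)(Δy_{t+1}−Δȳ) = 9.7600
Denominator Σ(Δy_t−Δȳ)² = 91.6000
r_1(Δy) = 9.7600 / 91.6000 = 0.107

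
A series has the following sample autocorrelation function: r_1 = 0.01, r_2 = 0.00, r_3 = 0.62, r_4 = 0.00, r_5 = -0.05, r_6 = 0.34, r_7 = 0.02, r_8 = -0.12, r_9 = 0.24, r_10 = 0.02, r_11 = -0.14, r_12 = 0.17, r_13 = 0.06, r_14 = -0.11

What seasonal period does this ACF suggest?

3

The largest autocorrelation is r_3 = 0.62, with weaker echoes at lags 6 (0.34), 9 (0.24) and 12 (0.17); the remaining lags stay at or below 0.06.
The dominant spike at lag 3 indicates a seasonal period of 3.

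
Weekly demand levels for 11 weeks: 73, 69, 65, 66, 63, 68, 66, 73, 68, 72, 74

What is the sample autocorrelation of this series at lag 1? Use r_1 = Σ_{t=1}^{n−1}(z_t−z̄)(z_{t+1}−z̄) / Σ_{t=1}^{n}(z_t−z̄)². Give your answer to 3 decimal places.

0.240

Mean z̄ = (73 + 69 + 65 + 66 + 63 + 68 + 66 + 73 + 68 + 72 + 74)/11 = 68.8182
Numerator Σ_{t=1}^{10}(z_t−z̄)(z_{t+1}−z̄) = 32.9669
Denominator Σ(z_t−z̄)² = 137.6364
r_1 = 32.9669 / 137.6364 = 0.240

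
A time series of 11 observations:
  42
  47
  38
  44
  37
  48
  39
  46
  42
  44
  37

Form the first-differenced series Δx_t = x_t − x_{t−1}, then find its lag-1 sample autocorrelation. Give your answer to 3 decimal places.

-0.849

First differences Δx: 5, -9, 6, -7, 11, -9, 7, -4, 2, -7
Mean of differences = -0.5000
Numerator Σ(Δx_t−Δx̄)(Δx_{t+1}−Δx̄) = -431.7500
Denominator Σ(Δx_t−Δx̄)² = 508.5000
r_1(Δx) = -431.7500 / 508.5000 = -0.849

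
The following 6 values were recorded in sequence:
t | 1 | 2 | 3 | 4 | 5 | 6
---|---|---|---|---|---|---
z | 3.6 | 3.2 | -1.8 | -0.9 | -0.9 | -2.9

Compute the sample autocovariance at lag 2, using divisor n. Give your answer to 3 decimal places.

Mean z̄ = (3.6 + 3.2 − 1.8 − 0.9 − 0.9 − 2.9)/6 = 0.0500
Deviations: 3.5500, 3.1500, -1.8500, -0.9500, -0.9500, -2.9500
Σ_{t=1}^{4}(z_t−z̄)(z_{t+2}−z̄) = -5.0000
γ_2 = -5.0000 / 6 = -0.833

-0.833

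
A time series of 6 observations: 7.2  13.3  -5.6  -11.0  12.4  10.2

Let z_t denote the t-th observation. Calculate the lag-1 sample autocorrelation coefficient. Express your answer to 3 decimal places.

Mean z̄ = (7.2 + 13.3 − 5.6 − 11.0 + 12.4 + 10.2)/6 = 4.4167
Numerator Σ_{t=1}^{5}(z_t−z̄)(z_{t+1}−z̄) = 13.2614
Denominator Σ(z_t−z̄)² = 521.8483
r_1 = 13.2614 / 521.8483 = 0.025

0.025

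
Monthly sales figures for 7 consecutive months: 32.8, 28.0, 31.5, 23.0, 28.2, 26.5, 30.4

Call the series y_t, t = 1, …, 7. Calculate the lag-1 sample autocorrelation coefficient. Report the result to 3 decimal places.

Mean ȳ = (32.8 + 28.0 + 31.5 + 23.0 + 28.2 + 26.5 + 30.4)/7 = 28.6286
Deviations from mean: 4.1714, -0.6286, 2.8714, -5.6286, -0.4286, -2.1286, 1.7714
Σ(y_t−ȳ)(y_{t+1}−ȳ) = (-2.6220) + (-1.8049) + (-16.1620) + (2.4122) + (0.9122) + (-3.7706) = -21.0351
Denominator Σ(y_t−ȳ)² = 65.5743
r_1 = -21.0351 / 65.5743 = -0.321

-0.321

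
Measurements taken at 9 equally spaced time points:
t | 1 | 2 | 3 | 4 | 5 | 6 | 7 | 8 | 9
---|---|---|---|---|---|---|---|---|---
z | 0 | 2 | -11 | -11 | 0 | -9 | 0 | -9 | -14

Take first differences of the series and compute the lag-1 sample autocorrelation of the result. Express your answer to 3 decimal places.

-0.492

First differences Δz: 2, -13, 0, 11, -9, 9, -9, -5
Mean of differences = -1.7500
Numerator Σ(Δz_t−Δz̄)(Δz_{t+1}−Δz̄) = -264.3125
Denominator Σ(Δz_t−Δz̄)² = 537.5000
r_1(Δz) = -264.3125 / 537.5000 = -0.492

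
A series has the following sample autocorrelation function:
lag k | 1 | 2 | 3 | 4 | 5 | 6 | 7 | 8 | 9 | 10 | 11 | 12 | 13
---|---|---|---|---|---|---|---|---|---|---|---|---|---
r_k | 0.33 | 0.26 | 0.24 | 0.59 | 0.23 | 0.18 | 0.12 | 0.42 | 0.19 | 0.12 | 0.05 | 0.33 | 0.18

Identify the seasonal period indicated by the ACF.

4

The largest autocorrelation is r_4 = 0.59, with a weaker echo at lag 8 (0.42); the remaining lags stay at or below 0.33. The elevated value at lag 1 (0.33), dropping to 0.26 at lag 2, reflects decaying short-term dependence rather than seasonality.
The dominant spike at lag 4 indicates a seasonal period of 4.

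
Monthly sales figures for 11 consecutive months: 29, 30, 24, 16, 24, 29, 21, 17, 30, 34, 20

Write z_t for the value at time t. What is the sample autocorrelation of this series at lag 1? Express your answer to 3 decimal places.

Mean z̄ = (29 + 30 + 24 + 16 + 24 + 29 + 21 + 17 + 30 + 34 + 20)/11 = 24.9091
Numerator Σ_{t=1}^{10}(z_t−z̄)(z_{t+1}−z̄) = 4.9917
Denominator Σ(z_t−z̄)² = 350.9091
r_1 = 4.9917 / 350.9091 = 0.014

0.014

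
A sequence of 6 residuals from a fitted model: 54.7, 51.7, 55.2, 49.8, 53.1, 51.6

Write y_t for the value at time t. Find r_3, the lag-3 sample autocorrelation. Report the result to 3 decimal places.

Mean ȳ = (54.7 + 51.7 + 55.2 + 49.8 + 53.1 + 51.6)/6 = 52.6833
Numerator Σ_{t=1}^{3}(y_t−ȳ)(y_{t+3}−ȳ) = -8.9508
Denominator Σ(y_t−ȳ)² = 21.0283
r_3 = -8.9508 / 21.0283 = -0.426

-0.426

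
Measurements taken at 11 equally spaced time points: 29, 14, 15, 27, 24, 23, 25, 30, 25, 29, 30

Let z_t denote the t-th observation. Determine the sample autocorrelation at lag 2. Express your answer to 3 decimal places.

-0.156

Mean z̄ = (29 + 14 + 15 + 27 + 24 + 23 + 25 + 30 + 25 + 29 + 30)/11 = 24.6364
Numerator Σ_{t=1}^{9}(z_t−z̄)(z_{t+2}−z̄) = -48.4463
Denominator Σ(z_t−z̄)² = 310.5455
r_2 = -48.4463 / 310.5455 = -0.156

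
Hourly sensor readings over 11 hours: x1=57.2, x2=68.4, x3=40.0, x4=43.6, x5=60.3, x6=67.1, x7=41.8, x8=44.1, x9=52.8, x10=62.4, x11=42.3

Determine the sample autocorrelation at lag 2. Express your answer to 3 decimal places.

-0.614

Mean x̄ = (57.2 + 68.4 + 40.0 + 43.6 + 60.3 + 67.1 + 41.8 + 44.1 + 52.8 + 62.4 + 42.3)/11 = 52.7273
Numerator Σ_{t=1}^{9}(x_t−x̄)(x_{t+2}−x̄) = -719.2879
Denominator Σ(x_t−x̄)² = 1170.9818
r_2 = -719.2879 / 1170.9818 = -0.614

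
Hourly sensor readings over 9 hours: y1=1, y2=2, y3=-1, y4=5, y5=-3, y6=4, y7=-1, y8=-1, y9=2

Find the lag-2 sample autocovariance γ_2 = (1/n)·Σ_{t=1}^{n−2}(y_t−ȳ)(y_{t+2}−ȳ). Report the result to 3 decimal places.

Mean ȳ = (1 + 2 − 1 + 5 − 3 + 4 − 1 − 1 + 2)/9 = 0.8889
Σ_{t=1}^{7}(y_t−ȳ)(y_{t+2}−ȳ) = 23.8642
γ_2 = 23.8642 / 9 = 2.652

2.652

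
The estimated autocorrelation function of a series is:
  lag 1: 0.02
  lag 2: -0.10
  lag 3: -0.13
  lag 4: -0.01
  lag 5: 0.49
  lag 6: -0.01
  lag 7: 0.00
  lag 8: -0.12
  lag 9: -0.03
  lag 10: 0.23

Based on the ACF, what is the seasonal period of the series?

5

The largest autocorrelation is r_5 = 0.49, with a weaker echo at lag 10 (0.23); the remaining lags stay at or below 0.02.
The dominant spike at lag 5 indicates a seasonal period of 5.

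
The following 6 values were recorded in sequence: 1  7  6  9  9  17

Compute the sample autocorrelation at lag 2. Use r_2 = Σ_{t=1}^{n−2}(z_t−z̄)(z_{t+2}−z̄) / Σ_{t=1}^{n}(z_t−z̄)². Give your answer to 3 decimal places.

0.147

Mean z̄ = (1 + 7 + 6 + 9 + 9 + 17)/6 = 8.1667
Deviations from mean: -7.1667, -1.1667, -2.1667, 0.8333, 0.8333, 8.8333
Σ(z_t−z̄)(z_{t+2}−z̄) = (15.5278) + (-0.9722) + (-1.8056) + (7.3611) = 20.1111
Denominator Σ(z_t−z̄)² = 136.8333
r_2 = 20.1111 / 136.8333 = 0.147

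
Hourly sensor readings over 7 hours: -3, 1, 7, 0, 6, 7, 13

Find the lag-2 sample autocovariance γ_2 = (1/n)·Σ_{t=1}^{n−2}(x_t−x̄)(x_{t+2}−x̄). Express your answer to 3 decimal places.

Mean x̄ = (-3 + 1 + 7 + 0 + 6 + 7 + 13)/7 = 4.4286
Deviations: -7.4286, -3.4286, 2.5714, -4.4286, 1.5714, 2.5714, 8.5714
Σ_{t=1}^{5}(x_t−x̄)(x_{t+2}−x̄) = 2.2041
γ_2 = 2.2041 / 7 = 0.315

0.315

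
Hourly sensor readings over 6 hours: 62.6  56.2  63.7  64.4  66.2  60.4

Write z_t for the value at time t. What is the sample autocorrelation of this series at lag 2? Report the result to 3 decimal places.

Mean z̄ = (62.6 + 56.2 + 63.7 + 64.4 + 66.2 + 60.4)/6 = 62.2500
Deviations from mean: 0.3500, -6.0500, 1.4500, 2.1500, 3.9500, -1.8500
Σ(z_t−z̄)(z_{t+2}−z̄) = (0.5075) + (-13.0075) + (5.7275) + (-3.9775) = -10.7500
Denominator Σ(z_t−z̄)² = 62.4750
r_2 = -10.7500 / 62.4750 = -0.172

-0.172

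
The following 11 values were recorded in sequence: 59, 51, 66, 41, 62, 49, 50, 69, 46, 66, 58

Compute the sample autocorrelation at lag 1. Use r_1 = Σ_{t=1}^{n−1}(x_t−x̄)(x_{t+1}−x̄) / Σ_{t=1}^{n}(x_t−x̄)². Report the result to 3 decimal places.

Mean x̄ = (59 + 51 + 66 + 41 + 62 + 49 + 50 + 69 + 46 + 66 + 58)/11 = 56.0909
Numerator Σ_{t=1}^{10}(x_t−x̄)(x_{t+1}−x̄) = -592.6446
Denominator Σ(x_t−x̄)² = 852.9091
r_1 = -592.6446 / 852.9091 = -0.695

-0.695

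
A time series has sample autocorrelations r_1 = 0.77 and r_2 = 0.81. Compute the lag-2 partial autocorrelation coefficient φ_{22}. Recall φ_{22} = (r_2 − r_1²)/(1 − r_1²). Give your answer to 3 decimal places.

φ_{22} = (r_2 − r_1²) / (1 − r_1²)
r_1² = (0.77)² = 0.5929
Numerator = 0.81 − 0.5929 = 0.2171; denominator = 1 − 0.5929 = 0.4071
φ_{22} = 0.2171 / 0.4071 = 0.533

0.533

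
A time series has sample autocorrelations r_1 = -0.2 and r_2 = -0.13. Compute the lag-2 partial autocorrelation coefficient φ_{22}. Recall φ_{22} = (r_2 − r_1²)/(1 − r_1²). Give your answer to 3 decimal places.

-0.177

φ_{22} = (r_2 − r_1²) / (1 − r_1²)
r_1² = (-0.2)² = 0.04
Numerator = -0.13 − 0.0400 = -0.1700; denominator = 1 − 0.0400 = 0.9600
φ_{22} = -0.1700 / 0.9600 = -0.177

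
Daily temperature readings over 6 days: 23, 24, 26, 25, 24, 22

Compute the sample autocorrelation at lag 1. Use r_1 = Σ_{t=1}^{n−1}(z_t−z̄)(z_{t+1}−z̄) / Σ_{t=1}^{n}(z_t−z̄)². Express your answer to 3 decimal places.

Mean z̄ = (23 + 24 + 26 + 25 + 24 + 22)/6 = 24.0000
Deviations from mean: -1.0000, 0.0000, 2.0000, 1.0000, 0.0000, -2.0000
Numerator Σ_{t=1}^{5}(z_t−z̄)(z_{t+1}−z̄) = 2.0000
Denominator Σ(z_t−z̄)² = 10.0000
r_1 = 2.0000 / 10.0000 = 0.200

0.200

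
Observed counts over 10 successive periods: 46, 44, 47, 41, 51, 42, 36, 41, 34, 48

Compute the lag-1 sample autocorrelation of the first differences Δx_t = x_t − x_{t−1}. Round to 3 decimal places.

-0.524

First differences Δx: -2, 3, -6, 10, -9, -6, 5, -7, 14
Mean of differences = 0.2222
Numerator Σ(Δx_t−Δx̄)(Δx_{t+1}−Δx̄) = -280.8272
Denominator Σ(Δx_t−Δx̄)² = 535.5556
r_1(Δx) = -280.8272 / 535.5556 = -0.524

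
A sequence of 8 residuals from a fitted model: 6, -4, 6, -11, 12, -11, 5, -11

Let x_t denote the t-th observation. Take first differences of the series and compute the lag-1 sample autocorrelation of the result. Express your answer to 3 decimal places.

First differences Δx: -10, 10, -17, 23, -23, 16, -16
Mean of differences = -2.4286
Numerator Σ(Δx_t−Δx̄)(Δx_{t+1}−Δx̄) = -1798.0408
Denominator Σ(Δx_t−Δx̄)² = 2017.7143
r_1(Δx) = -1798.0408 / 2017.7143 = -0.891

-0.891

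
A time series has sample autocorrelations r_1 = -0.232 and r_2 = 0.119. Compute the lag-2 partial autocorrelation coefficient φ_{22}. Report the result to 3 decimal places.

0.069

φ_{22} = (r_2 − r_1²) / (1 − r_1²)
r_1² = (-0.232)² = 0.053824
Numerator = 0.119 − 0.0538 = 0.0652; denominator = 1 − 0.0538 = 0.9462
φ_{22} = 0.0652 / 0.9462 = 0.069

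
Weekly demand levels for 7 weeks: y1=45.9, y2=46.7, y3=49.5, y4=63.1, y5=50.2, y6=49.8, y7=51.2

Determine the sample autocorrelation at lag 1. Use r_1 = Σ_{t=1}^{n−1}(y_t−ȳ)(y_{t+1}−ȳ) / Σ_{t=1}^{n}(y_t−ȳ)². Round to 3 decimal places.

0.008

Mean ȳ = (45.9 + 46.7 + 49.5 + 63.1 + 50.2 + 49.8 + 51.2)/7 = 50.9143
Σ(y_t−ȳ)(y_{t+1}−ȳ) = (21.1316) + (5.9602) + (-17.2341) + (-8.7041) + (0.7959) + (-0.3184) = 1.6312
Denominator Σ(y_t−ȳ)² = 195.2286
r_1 = 1.6312 / 195.2286 = 0.008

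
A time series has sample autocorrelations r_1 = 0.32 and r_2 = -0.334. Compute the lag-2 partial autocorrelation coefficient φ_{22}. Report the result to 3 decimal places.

φ_{22} = (r_2 − r_1²) / (1 − r_1²)
r_1² = (0.32)² = 0.1024
Numerator = -0.334 − 0.1024 = -0.4364; denominator = 1 − 0.1024 = 0.8976
φ_{22} = -0.4364 / 0.8976 = -0.486

-0.486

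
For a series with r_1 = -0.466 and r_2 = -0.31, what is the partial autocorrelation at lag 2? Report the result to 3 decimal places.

φ_{22} = (r_2 − r_1²) / (1 − r_1²)
r_1² = (-0.466)² = 0.217156
Numerator = -0.31 − 0.2172 = -0.5272; denominator = 1 − 0.2172 = 0.7828
φ_{22} = -0.5272 / 0.7828 = -0.673

-0.673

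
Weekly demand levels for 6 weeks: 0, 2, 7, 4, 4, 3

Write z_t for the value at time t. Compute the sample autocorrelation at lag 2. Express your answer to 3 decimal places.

Mean z̄ = (0 + 2 + 7 + 4 + 4 + 3)/6 = 3.3333
Deviations from mean: -3.3333, -1.3333, 3.6667, 0.6667, 0.6667, -0.3333
Σ(z_t−z̄)(z_{t+2}−z̄) = (-12.2222) + (-0.8889) + (2.4444) + (-0.2222) = -10.8889
Denominator Σ(z_t−z̄)² = 27.3333
r_2 = -10.8889 / 27.3333 = -0.398

-0.398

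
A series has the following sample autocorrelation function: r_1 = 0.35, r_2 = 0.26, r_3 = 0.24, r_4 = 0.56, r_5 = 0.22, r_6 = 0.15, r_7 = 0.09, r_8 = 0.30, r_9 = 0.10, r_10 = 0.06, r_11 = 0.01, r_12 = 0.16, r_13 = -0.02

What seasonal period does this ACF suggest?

4

The largest autocorrelation is r_4 = 0.56; the remaining lags stay at or below 0.35. The elevated value at lag 1 (0.35), dropping to 0.26 at lag 2, reflects decaying short-term dependence rather than seasonality.
The dominant spike at lag 4 indicates a seasonal period of 4.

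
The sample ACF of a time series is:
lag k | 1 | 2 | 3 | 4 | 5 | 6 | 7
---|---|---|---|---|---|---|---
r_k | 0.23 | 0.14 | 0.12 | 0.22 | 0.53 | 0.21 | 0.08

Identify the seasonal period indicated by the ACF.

The largest autocorrelation is r_5 = 0.53; the remaining lags stay at or below 0.23.
The dominant spike at lag 5 indicates a seasonal period of 5.

5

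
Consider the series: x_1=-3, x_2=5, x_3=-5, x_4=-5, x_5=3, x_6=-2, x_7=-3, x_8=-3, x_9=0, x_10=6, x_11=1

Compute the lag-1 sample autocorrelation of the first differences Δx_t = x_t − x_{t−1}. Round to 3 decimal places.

-0.396

First differences Δx: 8, -10, 0, 8, -5, -1, 0, 3, 6, -5
Mean of differences = 0.4000
Numerator Σ(Δx_t−Δx̄)(Δx_{t+1}−Δx̄) = -127.5600
Denominator Σ(Δx_t−Δx̄)² = 322.4000
r_1(Δx) = -127.5600 / 322.4000 = -0.396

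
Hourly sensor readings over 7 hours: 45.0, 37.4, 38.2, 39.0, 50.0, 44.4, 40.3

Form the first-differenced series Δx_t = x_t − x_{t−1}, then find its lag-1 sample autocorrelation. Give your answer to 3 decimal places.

First differences Δx: -7.6, 0.8, 0.8, 11.0, -5.6, -4.1
Mean of differences = -0.7833
Numerator Σ(Δx_t−Δx̄)(Δx_{t+1}−Δx̄) = -30.4103
Denominator Σ(Δx_t−Δx̄)² = 224.5283
r_1(Δx) = -30.4103 / 224.5283 = -0.135

-0.135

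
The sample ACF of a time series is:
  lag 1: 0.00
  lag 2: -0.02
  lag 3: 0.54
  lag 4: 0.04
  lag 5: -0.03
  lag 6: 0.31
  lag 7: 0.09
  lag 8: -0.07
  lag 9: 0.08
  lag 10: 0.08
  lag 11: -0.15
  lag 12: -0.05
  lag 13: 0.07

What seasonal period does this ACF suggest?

The largest autocorrelation is r_3 = 0.54, with a weaker echo at lag 6 (0.31); the remaining lags stay at or below 0.09.
The dominant spike at lag 3 indicates a seasonal period of 3.

3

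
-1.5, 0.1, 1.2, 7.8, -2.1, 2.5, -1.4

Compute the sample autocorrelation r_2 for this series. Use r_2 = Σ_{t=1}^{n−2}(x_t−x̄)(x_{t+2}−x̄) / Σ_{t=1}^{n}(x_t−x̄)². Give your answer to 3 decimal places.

0.150

Mean x̄ = (-1.5 + 0.1 + 1.2 + 7.8 − 2.1 + 2.5 − 1.4)/7 = 0.9429
Deviations from mean: -2.4429, -0.8429, 0.2571, 6.8571, -3.0429, 1.5571, -2.3429
Σ(x_t−x̄)(x_{t+2}−x̄) = (-0.6282) + (-5.7796) + (-0.7824) + (10.6776) + (7.1290) = 10.6163
Denominator Σ(x_t−x̄)² = 70.9371
r_2 = 10.6163 / 70.9371 = 0.150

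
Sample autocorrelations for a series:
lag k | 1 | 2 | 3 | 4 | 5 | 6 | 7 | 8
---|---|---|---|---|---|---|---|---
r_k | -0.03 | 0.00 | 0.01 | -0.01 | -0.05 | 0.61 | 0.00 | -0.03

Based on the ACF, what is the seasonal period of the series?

6

The largest autocorrelation is r_6 = 0.61; the remaining lags stay at or below 0.01.
The dominant spike at lag 6 indicates a seasonal period of 6.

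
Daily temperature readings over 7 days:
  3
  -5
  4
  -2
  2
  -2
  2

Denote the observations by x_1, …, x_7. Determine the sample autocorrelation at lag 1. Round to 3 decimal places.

-0.829

Mean x̄ = (3 − 5 + 4 − 2 + 2 − 2 + 2)/7 = 0.2857
Deviations from mean: 2.7143, -5.2857, 3.7143, -2.2857, 1.7143, -2.2857, 1.7143
Σ(x_t−x̄)(x_{t+1}−x̄) = (-14.3469) + (-19.6327) + (-8.4898) + (-3.9184) + (-3.9184) + (-3.9184) = -54.2245
Denominator Σ(x_t−x̄)² = 65.4286
r_1 = -54.2245 / 65.4286 = -0.829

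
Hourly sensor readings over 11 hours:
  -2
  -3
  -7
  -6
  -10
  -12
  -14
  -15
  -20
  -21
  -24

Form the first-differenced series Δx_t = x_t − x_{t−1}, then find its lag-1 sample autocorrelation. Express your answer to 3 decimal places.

First differences Δx: -1, -4, 1, -4, -2, -2, -1, -5, -1, -3
Mean of differences = -2.2000
Numerator Σ(Δx_t−Δx̄)(Δx_{t+1}−Δx̄) = -21.4400
Denominator Σ(Δx_t−Δx̄)² = 29.6000
r_1(Δx) = -21.4400 / 29.6000 = -0.724

-0.724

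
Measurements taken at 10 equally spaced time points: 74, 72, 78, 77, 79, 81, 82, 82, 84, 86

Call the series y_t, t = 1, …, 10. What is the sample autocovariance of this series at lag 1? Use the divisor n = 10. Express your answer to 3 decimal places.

10.725

Mean ȳ = (74 + 72 + 78 + 77 + 79 + 81 + 82 + 82 + 84 + 86)/10 = 79.5000
Σ_{t=1}^{9}(y_t−ȳ)(y_{t+1}−ȳ) = 107.2500
γ_1 = 107.2500 / 10 = 10.725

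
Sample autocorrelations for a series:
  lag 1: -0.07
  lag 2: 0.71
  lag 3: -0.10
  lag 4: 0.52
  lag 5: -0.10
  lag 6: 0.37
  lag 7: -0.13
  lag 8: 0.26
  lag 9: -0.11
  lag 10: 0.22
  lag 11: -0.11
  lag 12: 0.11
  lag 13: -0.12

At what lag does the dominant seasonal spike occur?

The largest autocorrelation is r_2 = 0.71, with weaker echoes at lags 4 (0.52), 6 (0.37), 8 (0.26) and 10 (0.22); the remaining lags stay at or below 0.11.
The dominant spike at lag 2 indicates a seasonal period of 2.

2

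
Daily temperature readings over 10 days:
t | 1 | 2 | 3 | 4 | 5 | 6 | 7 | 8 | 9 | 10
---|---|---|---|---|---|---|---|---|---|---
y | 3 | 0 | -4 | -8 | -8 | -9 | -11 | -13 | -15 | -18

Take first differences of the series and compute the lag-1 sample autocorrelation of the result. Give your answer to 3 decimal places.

0.254

First differences Δy: -3, -4, -4, 0, -1, -2, -2, -2, -3
Mean of differences = -2.3333
Numerator Σ(Δy_t−Δȳ)(Δy_{t+1}−Δȳ) = 3.5556
Denominator Σ(Δy_t−Δȳ)² = 14.0000
r_1(Δy) = 3.5556 / 14.0000 = 0.254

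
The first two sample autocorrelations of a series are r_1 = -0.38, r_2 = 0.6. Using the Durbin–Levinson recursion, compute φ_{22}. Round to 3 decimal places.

φ_{22} = (r_2 − r_1²) / (1 − r_1²)
r_1² = (-0.38)² = 0.1444
Numerator = 0.6 − 0.1444 = 0.4556; denominator = 1 − 0.1444 = 0.8556
φ_{22} = 0.4556 / 0.8556 = 0.532

0.532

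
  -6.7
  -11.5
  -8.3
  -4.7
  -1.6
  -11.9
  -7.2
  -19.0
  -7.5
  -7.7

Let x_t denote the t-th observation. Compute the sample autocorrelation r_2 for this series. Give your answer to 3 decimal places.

Mean x̄ = (-6.7 − 11.5 − 8.3 − 4.7 − 1.6 − 11.9 − 7.2 − 19.0 − 7.5 − 7.7)/10 = -8.6100
Numerator Σ_{t=1}^{8}(x_t−x̄)(x_{t+2}−x̄) = 14.7788
Denominator Σ(x_t−x̄)² = 199.3490
r_2 = 14.7788 / 199.3490 = 0.074

0.074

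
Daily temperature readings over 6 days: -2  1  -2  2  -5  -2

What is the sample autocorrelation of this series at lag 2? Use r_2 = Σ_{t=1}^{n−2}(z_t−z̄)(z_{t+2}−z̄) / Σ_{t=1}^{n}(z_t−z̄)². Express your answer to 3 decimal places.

0.270

Mean z̄ = (-2 + 1 − 2 + 2 − 5 − 2)/6 = -1.3333
Deviations from mean: -0.6667, 2.3333, -0.6667, 3.3333, -3.6667, -0.6667
Numerator Σ_{t=1}^{4}(z_t−z̄)(z_{t+2}−z̄) = 8.4444
Denominator Σ(z_t−z̄)² = 31.3333
r_2 = 8.4444 / 31.3333 = 0.270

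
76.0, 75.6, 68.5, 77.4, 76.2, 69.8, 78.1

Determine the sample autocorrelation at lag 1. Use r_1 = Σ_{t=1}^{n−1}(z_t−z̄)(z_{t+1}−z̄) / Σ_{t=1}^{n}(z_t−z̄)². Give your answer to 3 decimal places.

Mean z̄ = (76.0 + 75.6 + 68.5 + 77.4 + 76.2 + 69.8 + 78.1)/7 = 74.5143
Σ(z_t−z̄)(z_{t+1}−z̄) = (1.6131) + (-6.5298) + (-17.3555) + (4.8645) + (-7.9469) + (-16.9041) = -42.2588
Denominator Σ(z_t−z̄)² = 85.8086
r_1 = -42.2588 / 85.8086 = -0.492

-0.492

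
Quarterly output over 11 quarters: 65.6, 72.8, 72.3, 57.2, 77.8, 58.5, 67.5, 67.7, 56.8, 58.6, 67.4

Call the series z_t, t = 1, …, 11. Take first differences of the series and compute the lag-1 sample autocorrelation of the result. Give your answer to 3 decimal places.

First differences Δz: 7.2, -0.5, -15.1, 20.6, -19.3, 9.0, 0.2, -10.9, 1.8, 8.8
Mean of differences = 0.1800
Numerator Σ(Δz_t−Δz̄)(Δz_{t+1}−Δz̄) = -880.0264
Denominator Σ(Δz_t−Δz̄)² = 1357.1560
r_1(Δz) = -880.0264 / 1357.1560 = -0.648

-0.648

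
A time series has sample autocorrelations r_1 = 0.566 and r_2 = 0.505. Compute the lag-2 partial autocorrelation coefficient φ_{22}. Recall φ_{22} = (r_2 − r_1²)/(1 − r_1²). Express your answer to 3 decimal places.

0.272

φ_{22} = (r_2 − r_1²) / (1 − r_1²)
r_1² = (0.566)² = 0.320356
Numerator = 0.505 − 0.3204 = 0.1846; denominator = 1 − 0.3204 = 0.6796
φ_{22} = 0.1846 / 0.6796 = 0.272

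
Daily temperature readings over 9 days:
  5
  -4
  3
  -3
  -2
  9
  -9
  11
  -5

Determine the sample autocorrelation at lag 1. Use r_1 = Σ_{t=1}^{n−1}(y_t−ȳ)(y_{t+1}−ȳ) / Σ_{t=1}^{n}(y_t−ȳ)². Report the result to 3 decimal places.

Mean ȳ = (5 − 4 + 3 − 3 − 2 + 9 − 9 + 11 − 5)/9 = 0.5556
Numerator Σ_{t=1}^{8}(y_t−ȳ)(y_{t+1}−ȳ) = -291.0864
Denominator Σ(y_t−ȳ)² = 368.2222
r_1 = -291.0864 / 368.2222 = -0.791

-0.791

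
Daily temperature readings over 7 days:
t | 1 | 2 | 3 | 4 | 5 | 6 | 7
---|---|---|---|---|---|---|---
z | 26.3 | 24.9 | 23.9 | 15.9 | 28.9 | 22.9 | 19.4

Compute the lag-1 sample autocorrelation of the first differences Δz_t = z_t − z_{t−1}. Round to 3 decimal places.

First differences Δz: -1.4, -1.0, -8.0, 13.0, -6.0, -3.5
Mean of differences = -1.1500
Numerator Σ(Δz_t−Δz̄)(Δz_{t+1}−Δz̄) = -155.2225
Denominator Σ(Δz_t−Δz̄)² = 276.2750
r_1(Δz) = -155.2225 / 276.2750 = -0.562

-0.562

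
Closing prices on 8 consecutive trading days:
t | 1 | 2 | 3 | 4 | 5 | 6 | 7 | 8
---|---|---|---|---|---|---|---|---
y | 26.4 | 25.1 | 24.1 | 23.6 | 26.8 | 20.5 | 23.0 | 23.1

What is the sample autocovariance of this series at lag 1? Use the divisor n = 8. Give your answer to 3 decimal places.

-0.469

Mean ȳ = (26.4 + 25.1 + 24.1 + 23.6 + 26.8 + 20.5 + 23.0 + 23.1)/8 = 24.0750
Deviations: 2.3250, 1.0250, 0.0250, -0.4750, 2.7250, -3.5750, -1.0750, -0.9750
Σ_{t=1}^{7}(y_t−ȳ)(y_{t+1}−ȳ) = -3.7481
γ_1 = -3.7481 / 8 = -0.469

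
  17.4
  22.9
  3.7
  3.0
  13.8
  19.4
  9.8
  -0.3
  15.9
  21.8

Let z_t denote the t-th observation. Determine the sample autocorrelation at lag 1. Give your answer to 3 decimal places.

Mean z̄ = (17.4 + 22.9 + 3.7 + 3.0 + 13.8 + 19.4 + 9.8 − 0.3 + 15.9 + 21.8)/10 = 12.7400
Numerator Σ_{t=1}^{9}(z_t−z̄)(z_{t+1}−z̄) = 46.4644
Denominator Σ(z_t−z̄)² = 617.7640
r_1 = 46.4644 / 617.7640 = 0.075

0.075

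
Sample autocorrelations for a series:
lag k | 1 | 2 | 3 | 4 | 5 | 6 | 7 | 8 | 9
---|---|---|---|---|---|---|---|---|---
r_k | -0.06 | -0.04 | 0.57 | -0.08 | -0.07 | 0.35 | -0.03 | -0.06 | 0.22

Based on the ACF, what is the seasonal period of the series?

The largest autocorrelation is r_3 = 0.57, with weaker echoes at lags 6 (0.35) and 9 (0.22); the remaining lags stay at or below -0.03.
The dominant spike at lag 3 indicates a seasonal period of 3.

3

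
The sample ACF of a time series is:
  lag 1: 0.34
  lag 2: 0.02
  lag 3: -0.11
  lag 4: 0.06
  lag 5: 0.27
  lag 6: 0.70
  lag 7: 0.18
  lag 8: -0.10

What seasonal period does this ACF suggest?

6

The largest autocorrelation is r_6 = 0.70; the remaining lags stay at or below 0.34. The elevated value at lag 1 (0.34), dropping to 0.02 at lag 2, reflects decaying short-term dependence rather than seasonality.
The dominant spike at lag 6 indicates a seasonal period of 6.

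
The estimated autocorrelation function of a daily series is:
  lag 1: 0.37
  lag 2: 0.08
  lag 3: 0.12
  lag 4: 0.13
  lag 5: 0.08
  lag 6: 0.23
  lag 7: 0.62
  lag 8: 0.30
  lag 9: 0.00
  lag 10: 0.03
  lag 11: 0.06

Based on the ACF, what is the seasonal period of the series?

7

The largest autocorrelation is r_7 = 0.62; the remaining lags stay at or below 0.37. The elevated value at lag 1 (0.37), dropping to 0.08 at lag 2, reflects decaying short-term dependence rather than seasonality.
The dominant spike at lag 7 indicates a seasonal period of 7.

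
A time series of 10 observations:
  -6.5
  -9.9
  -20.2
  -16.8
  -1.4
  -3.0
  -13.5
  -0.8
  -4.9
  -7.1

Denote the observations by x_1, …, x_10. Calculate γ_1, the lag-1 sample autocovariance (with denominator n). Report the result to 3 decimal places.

Mean x̄ = (-6.5 − 9.9 − 20.2 − 16.8 − 1.4 − 3.0 − 13.5 − 0.8 − 4.9 − 7.1)/10 = -8.4100
Σ_{t=1}^{9}(x_t−x̄)(x_{t+1}−x̄) = 57.7869
γ_1 = 57.7869 / 10 = 5.779

5.779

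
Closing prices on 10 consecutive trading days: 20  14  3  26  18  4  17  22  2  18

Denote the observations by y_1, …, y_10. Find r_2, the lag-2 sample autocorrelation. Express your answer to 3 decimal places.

Mean ȳ = (20 + 14 + 3 + 26 + 18 + 4 + 17 + 22 + 2 + 18)/10 = 14.4000
Numerator Σ_{t=1}^{8}(y_t−ȳ)(y_{t+2}−ȳ) = -304.7200
Denominator Σ(y_t−ȳ)² = 648.4000
r_2 = -304.7200 / 648.4000 = -0.470

-0.470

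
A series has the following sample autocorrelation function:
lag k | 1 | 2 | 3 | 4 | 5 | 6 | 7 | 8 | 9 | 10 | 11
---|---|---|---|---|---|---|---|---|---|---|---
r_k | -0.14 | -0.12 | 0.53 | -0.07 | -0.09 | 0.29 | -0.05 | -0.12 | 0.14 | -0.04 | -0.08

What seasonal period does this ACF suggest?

The largest autocorrelation is r_3 = 0.53, with a weaker echo at lag 6 (0.29); the remaining lags stay at or below 0.14.
The dominant spike at lag 3 indicates a seasonal period of 3.

3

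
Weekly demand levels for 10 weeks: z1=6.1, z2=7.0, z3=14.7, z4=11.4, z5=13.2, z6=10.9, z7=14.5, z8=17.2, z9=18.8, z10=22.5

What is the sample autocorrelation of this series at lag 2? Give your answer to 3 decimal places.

0.165

Mean z̄ = (6.1 + 7.0 + 14.7 + 11.4 + 13.2 + 10.9 + 14.5 + 17.2 + 18.8 + 22.5)/10 = 13.6300
Numerator Σ_{t=1}^{8}(z_t−z̄)(z_{t+2}−z̄) = 38.3992
Denominator Σ(z_t−z̄)² = 233.3210
r_2 = 38.3992 / 233.3210 = 0.165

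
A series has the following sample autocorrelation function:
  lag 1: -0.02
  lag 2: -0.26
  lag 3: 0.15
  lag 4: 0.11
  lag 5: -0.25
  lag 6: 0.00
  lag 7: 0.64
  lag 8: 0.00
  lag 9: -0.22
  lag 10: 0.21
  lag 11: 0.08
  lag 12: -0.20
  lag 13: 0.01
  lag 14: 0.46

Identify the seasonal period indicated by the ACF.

The largest autocorrelation is r_7 = 0.64, with a weaker echo at lag 14 (0.46); the remaining lags stay at or below 0.21.
The dominant spike at lag 7 indicates a seasonal period of 7.

7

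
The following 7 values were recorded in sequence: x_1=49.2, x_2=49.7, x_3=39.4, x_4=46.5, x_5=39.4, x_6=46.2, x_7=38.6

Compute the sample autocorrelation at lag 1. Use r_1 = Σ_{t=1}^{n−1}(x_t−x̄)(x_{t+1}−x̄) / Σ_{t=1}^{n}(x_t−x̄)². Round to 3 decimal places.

Mean x̄ = (49.2 + 49.7 + 39.4 + 46.5 + 39.4 + 46.2 + 38.6)/7 = 44.1429
Deviations from mean: 5.0571, 5.5571, -4.7429, 2.3571, -4.7429, 2.0571, -5.5429
Σ(x_t−x̄)(x_{t+1}−x̄) = (28.1033) + (-26.3567) + (-11.1796) + (-11.1796) + (-9.7567) + (-11.4024) = -41.7718
Denominator Σ(x_t−x̄)² = 141.9571
r_1 = -41.7718 / 141.9571 = -0.294

-0.294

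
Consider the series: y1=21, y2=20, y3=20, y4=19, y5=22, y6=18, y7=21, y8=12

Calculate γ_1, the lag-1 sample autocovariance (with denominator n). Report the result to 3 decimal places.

-2.096

Mean ȳ = (21 + 20 + 20 + 19 + 22 + 18 + 21 + 12)/8 = 19.1250
Σ_{t=1}^{7}(y_t−ȳ)(y_{t+1}−ȳ) = -16.7656
γ_1 = -16.7656 / 8 = -2.096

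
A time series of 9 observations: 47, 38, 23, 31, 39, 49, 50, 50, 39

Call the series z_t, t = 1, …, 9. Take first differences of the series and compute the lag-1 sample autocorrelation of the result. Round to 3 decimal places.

0.278

First differences Δz: -9, -15, 8, 8, 10, 1, 0, -11
Mean of differences = -1.0000
Numerator Σ(Δz_t−Δz̄)(Δz_{t+1}−Δz̄) = 180.0000
Denominator Σ(Δz_t−Δz̄)² = 648.0000
r_1(Δz) = 180.0000 / 648.0000 = 0.278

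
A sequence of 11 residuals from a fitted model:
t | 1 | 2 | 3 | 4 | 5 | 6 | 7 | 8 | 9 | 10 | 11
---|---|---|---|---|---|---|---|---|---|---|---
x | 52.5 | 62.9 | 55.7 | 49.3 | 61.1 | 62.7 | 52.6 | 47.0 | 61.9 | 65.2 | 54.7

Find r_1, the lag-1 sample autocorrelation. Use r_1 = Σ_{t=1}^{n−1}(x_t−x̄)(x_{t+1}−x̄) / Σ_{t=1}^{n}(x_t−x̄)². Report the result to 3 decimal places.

-0.106

Mean x̄ = (52.5 + 62.9 + 55.7 + 49.3 + 61.1 + 62.7 + 52.6 + 47.0 + 61.9 + 65.2 + 54.7)/11 = 56.8727
Numerator Σ_{t=1}^{10}(x_t−x̄)(x_{t+1}−x̄) = -40.4989
Denominator Σ(x_t−x̄)² = 381.0618
r_1 = -40.4989 / 381.0618 = -0.106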